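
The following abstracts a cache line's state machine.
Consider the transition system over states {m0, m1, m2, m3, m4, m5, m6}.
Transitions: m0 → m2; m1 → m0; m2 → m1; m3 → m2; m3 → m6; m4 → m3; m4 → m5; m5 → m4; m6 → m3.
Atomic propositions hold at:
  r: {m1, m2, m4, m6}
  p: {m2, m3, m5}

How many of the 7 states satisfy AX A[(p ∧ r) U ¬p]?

5

Sat(p ∧ r) = {m2}
Sat(¬p) = {m0, m1, m4, m6}
A[(p ∧ r) U ¬p]: least fixpoint, start Z0 = Sat(¬p) = {m0, m1, m4, m6}, add states in Sat(p ∧ r) with every successor in Z. Z1 = {m0, m1, m2, m4, m6}; fixed.
Sat(A[(p ∧ r) U ¬p]) = {m0, m1, m2, m4, m6}
Sat(AX A[(p ∧ r) U ¬p]) = {s : every successor in {m0, m1, m2, m4, m6}} = {m0, m1, m2, m3, m5}
|Sat(AX A[(p ∧ r) U ¬p])| = |{m0, m1, m2, m3, m5}| = 5.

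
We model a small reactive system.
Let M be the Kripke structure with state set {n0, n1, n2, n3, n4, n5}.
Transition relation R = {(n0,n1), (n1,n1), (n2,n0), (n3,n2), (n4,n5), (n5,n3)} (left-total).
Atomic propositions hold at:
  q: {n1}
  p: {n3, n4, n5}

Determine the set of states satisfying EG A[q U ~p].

Sat(~p) = {n0, n1, n2}
A[q U ~p]: least fixpoint, start Z0 = Sat(~p) = {n0, n1, n2}, add states in Sat(q) with every successor in Z. Already a fixed point.
Sat(A[q U ~p]) = {n0, n1, n2}
EG A[q U ~p]: greatest fixpoint, start Z0 = {n0, n1, n2}, keep only states in Sat with some successor in Z. Already a fixed point.
Sat(EG A[q U ~p]) = {n0, n1, n2}

{n0, n1, n2}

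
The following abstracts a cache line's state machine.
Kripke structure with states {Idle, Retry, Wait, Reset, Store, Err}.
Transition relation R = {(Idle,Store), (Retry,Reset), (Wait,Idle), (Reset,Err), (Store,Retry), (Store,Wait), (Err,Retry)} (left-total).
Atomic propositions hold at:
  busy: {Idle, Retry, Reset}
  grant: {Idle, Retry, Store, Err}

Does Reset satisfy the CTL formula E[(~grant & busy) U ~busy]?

Sat(~grant) = {Wait, Reset}
Sat(~grant & busy) = {Reset}
Sat(~busy) = {Wait, Store, Err}
E[(~grant & busy) U ~busy]: least fixpoint, start Z0 = Sat(~busy) = {Wait, Store, Err}, add states in Sat(~grant & busy) with some successor in Z. Z1 = {Wait, Reset, Store, Err}; fixed.
Sat(E[(~grant & busy) U ~busy]) = {Wait, Reset, Store, Err}
Reset ∈ Sat(E[(~grant & busy) U ~busy]) = {Wait, Reset, Store, Err}, so the formula holds at Reset.

Yes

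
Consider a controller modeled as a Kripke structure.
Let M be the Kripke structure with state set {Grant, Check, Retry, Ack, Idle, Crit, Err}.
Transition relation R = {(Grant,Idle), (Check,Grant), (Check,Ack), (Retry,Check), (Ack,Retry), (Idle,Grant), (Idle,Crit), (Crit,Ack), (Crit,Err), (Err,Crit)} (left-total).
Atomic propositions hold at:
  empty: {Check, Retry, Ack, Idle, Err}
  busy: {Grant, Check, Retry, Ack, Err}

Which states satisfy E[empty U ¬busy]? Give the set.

{Idle, Crit, Err}

Sat(¬busy) = {Idle, Crit}
E[empty U ¬busy]: least fixpoint, start Z0 = Sat(¬busy) = {Idle, Crit}, add states in Sat(empty) with some successor in Z. Z1 = {Idle, Crit, Err}; fixed.
Sat(E[empty U ¬busy]) = {Idle, Crit, Err}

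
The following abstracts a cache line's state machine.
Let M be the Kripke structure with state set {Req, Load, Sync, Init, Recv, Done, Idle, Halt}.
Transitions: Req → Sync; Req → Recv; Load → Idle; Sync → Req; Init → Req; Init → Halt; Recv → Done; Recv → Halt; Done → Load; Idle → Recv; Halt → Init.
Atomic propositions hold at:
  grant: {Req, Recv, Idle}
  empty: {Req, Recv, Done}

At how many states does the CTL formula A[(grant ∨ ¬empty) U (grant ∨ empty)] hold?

Sat(¬empty) = {Load, Sync, Init, Idle, Halt}
Sat(grant ∨ ¬empty) = {Req, Load, Sync, Init, Recv, Idle, Halt}
Sat(grant ∨ empty) = {Req, Recv, Done, Idle}
A[(grant ∨ ¬empty) U (grant ∨ empty)]: least fixpoint, start Z0 = Sat((grant ∨ empty)) = {Req, Recv, Done, Idle}, add states in Sat(grant ∨ ¬empty) with every successor in Z. Z1 = {Req, Load, Sync, Recv, Done, Idle}; fixed.
Sat(A[(grant ∨ ¬empty) U (grant ∨ empty)]) = {Req, Load, Sync, Recv, Done, Idle}
|Sat(A[(grant ∨ ¬empty) U (grant ∨ empty)])| = |{Req, Load, Sync, Recv, Done, Idle}| = 6.

6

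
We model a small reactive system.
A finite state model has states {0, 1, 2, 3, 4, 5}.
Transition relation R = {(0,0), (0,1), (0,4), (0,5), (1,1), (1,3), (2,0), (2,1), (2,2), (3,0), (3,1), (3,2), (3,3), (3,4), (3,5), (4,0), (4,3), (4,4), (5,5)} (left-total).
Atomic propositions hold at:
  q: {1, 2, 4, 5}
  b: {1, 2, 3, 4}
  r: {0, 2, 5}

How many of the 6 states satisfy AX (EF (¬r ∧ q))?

3

Sat(¬r) = {1, 3, 4}
Sat(¬r ∧ q) = {1, 4}
EF (¬r ∧ q): least fixpoint, start Z0 = {1, 4}, add states with some successor in Z. Z1 = {0, 1, 2, 3, 4}; fixed.
Sat(EF (¬r ∧ q)) = {0, 1, 2, 3, 4}
Sat(AX (EF (¬r ∧ q))) = {s : every successor in {0, 1, 2, 3, 4}} = {1, 2, 4}
|Sat(AX (EF (¬r ∧ q)))| = |{1, 2, 4}| = 3.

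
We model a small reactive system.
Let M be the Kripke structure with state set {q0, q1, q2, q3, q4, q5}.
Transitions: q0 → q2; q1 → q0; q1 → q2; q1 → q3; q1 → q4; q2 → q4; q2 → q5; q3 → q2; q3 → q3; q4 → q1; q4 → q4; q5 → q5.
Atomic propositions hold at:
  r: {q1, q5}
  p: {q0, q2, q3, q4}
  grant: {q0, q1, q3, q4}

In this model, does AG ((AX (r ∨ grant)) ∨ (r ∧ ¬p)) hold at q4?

Sat(r ∨ grant) = {q0, q1, q3, q4, q5}
Sat(AX (r ∨ grant)) = {s : every successor in {q0, q1, q3, q4, q5}} = {q2, q4, q5}
Sat(¬p) = {q1, q5}
Sat(r ∧ ¬p) = {q1, q5}
Sat((AX (r ∨ grant)) ∨ (r ∧ ¬p)) = {q1, q2, q4, q5}
AG ((AX (r ∨ grant)) ∨ (r ∧ ¬p)): greatest fixpoint, start Z0 = {q1, q2, q4, q5}, keep only states in Sat with every successor in Z. Z1 = {q2, q4, q5}; Z2 = {q2, q5}; Z3 = {q5}; fixed.
Sat(AG ((AX (r ∨ grant)) ∨ (r ∧ ¬p))) = {q5}
q4 ∉ Sat(AG ((AX (r ∨ grant)) ∨ (r ∧ ¬p))) = {q5}, so the formula does not hold at q4.

No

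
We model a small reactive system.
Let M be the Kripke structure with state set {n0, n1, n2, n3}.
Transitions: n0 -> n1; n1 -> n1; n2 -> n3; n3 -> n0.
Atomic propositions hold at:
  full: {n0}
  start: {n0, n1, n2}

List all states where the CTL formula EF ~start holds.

Sat(~start) = {n3}
EF ~start: least fixpoint, start Z0 = {n3}, add states with some successor in Z. Z1 = {n2, n3}; fixed.
Sat(EF ~start) = {n2, n3}

{n2, n3}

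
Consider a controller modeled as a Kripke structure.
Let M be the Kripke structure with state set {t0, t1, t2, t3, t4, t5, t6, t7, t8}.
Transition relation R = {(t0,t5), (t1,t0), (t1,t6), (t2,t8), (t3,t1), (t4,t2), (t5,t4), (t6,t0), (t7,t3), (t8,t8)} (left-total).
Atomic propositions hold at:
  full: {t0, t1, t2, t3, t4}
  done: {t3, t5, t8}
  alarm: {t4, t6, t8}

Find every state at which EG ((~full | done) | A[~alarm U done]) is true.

{t2, t8}

Sat(~full) = {t5, t6, t7, t8}
Sat(~full | done) = {t3, t5, t6, t7, t8}
Sat(~alarm) = {t0, t1, t2, t3, t5, t7}
A[~alarm U done]: least fixpoint, start Z0 = Sat(done) = {t3, t5, t8}, add states in Sat(~alarm) with every successor in Z. Z1 = {t0, t2, t3, t5, t7, t8}; fixed.
Sat(A[~alarm U done]) = {t0, t2, t3, t5, t7, t8}
Sat((~full | done) | A[~alarm U done]) = {t0, t2, t3, t5, t6, t7, t8}
EG ((~full | done) | A[~alarm U done]): greatest fixpoint, start Z0 = {t0, t2, t3, t5, t6, t7, t8}, keep only states in Sat with some successor in Z. Z1 = {t0, t2, t6, t7, t8}; Z2 = {t2, t6, t8}; Z3 = {t2, t8}; fixed.
Sat(EG ((~full | done) | A[~alarm U done])) = {t2, t8}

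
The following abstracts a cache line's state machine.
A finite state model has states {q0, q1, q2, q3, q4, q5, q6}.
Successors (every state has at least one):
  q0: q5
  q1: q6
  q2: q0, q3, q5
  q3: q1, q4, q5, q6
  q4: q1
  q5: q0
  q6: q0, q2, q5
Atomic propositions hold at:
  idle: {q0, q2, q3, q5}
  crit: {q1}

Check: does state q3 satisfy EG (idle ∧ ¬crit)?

Yes

Sat(¬crit) = {q0, q2, q3, q4, q5, q6}
Sat(idle ∧ ¬crit) = {q0, q2, q3, q5}
EG (idle ∧ ¬crit): greatest fixpoint, start Z0 = {q0, q2, q3, q5}, keep only states in Sat with some successor in Z. Already a fixed point.
Sat(EG (idle ∧ ¬crit)) = {q0, q2, q3, q5}
q3 ∈ Sat(EG (idle ∧ ¬crit)) = {q0, q2, q3, q5}, so the formula holds at q3.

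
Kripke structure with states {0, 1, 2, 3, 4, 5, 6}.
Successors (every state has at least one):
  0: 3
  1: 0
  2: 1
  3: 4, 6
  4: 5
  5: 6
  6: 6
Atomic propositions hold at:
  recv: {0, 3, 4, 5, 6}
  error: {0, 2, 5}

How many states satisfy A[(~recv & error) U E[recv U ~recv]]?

2

Sat(~recv) = {1, 2}
Sat(~recv & error) = {2}
E[recv U ~recv]: least fixpoint, start Z0 = Sat(~recv) = {1, 2}, add states in Sat(recv) with some successor in Z. Already a fixed point.
Sat(E[recv U ~recv]) = {1, 2}
A[(~recv & error) U E[recv U ~recv]]: least fixpoint, start Z0 = Sat(E[recv U ~recv]) = {1, 2}, add states in Sat(~recv & error) with every successor in Z. Already a fixed point.
Sat(A[(~recv & error) U E[recv U ~recv]]) = {1, 2}
|Sat(A[(~recv & error) U E[recv U ~recv]])| = |{1, 2}| = 2.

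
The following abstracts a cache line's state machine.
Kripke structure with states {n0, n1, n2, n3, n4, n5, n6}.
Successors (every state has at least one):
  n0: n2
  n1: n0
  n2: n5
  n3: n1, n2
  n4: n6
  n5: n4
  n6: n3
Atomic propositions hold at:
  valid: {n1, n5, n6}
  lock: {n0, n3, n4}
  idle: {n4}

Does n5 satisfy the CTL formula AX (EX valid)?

Yes

Sat(EX valid) = {s : some successor in {n1, n5, n6}} = {n2, n3, n4}
Sat(AX (EX valid)) = {s : every successor in {n2, n3, n4}} = {n0, n5, n6}
n5 ∈ Sat(AX (EX valid)) = {n0, n5, n6}, so the formula holds at n5.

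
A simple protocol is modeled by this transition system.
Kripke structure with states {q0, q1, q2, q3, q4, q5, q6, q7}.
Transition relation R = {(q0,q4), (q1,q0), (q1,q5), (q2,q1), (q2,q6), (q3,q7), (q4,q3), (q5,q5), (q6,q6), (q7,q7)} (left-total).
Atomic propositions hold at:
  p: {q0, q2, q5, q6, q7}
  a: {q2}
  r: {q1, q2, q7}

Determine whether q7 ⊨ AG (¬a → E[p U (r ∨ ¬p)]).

Sat(¬a) = {q0, q1, q3, q4, q5, q6, q7}
Sat(¬p) = {q1, q3, q4}
Sat(r ∨ ¬p) = {q1, q2, q3, q4, q7}
E[p U (r ∨ ¬p)]: least fixpoint, start Z0 = Sat((r ∨ ¬p)) = {q1, q2, q3, q4, q7}, add states in Sat(p) with some successor in Z. Z1 = {q0, q1, q2, q3, q4, q7}; fixed.
Sat(E[p U (r ∨ ¬p)]) = {q0, q1, q2, q3, q4, q7}
Sat(¬a → E[p U (r ∨ ¬p)]) = {q0, q1, q2, q3, q4, q7}
AG (¬a → E[p U (r ∨ ¬p)]): greatest fixpoint, start Z0 = {q0, q1, q2, q3, q4, q7}, keep only states in Sat with every successor in Z. Z1 = {q0, q3, q4, q7}; fixed.
Sat(AG (¬a → E[p U (r ∨ ¬p)])) = {q0, q3, q4, q7}
q7 ∈ Sat(AG (¬a → E[p U (r ∨ ¬p)])) = {q0, q3, q4, q7}, so the formula holds at q7.

Yes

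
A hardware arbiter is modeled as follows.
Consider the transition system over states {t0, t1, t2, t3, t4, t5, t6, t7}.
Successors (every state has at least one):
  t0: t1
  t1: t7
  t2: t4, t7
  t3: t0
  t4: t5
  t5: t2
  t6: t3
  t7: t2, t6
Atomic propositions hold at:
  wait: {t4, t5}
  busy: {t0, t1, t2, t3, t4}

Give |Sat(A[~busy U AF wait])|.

2

Sat(~busy) = {t5, t6, t7}
AF wait: least fixpoint, start Z0 = {t4, t5}, add states with every successor in Z. Already a fixed point.
Sat(AF wait) = {t4, t5}
A[~busy U AF wait]: least fixpoint, start Z0 = Sat(AF wait) = {t4, t5}, add states in Sat(~busy) with every successor in Z. Already a fixed point.
Sat(A[~busy U AF wait]) = {t4, t5}
|Sat(A[~busy U AF wait])| = |{t4, t5}| = 2.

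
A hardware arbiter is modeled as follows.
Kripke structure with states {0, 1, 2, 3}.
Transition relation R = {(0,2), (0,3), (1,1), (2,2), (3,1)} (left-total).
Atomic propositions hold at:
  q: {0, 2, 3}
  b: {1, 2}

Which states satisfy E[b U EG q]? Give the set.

{0, 2}

EG q: greatest fixpoint, start Z0 = {0, 2, 3}, keep only states in Sat with some successor in Z. Z1 = {0, 2}; fixed.
Sat(EG q) = {0, 2}
E[b U EG q]: least fixpoint, start Z0 = Sat(EG q) = {0, 2}, add states in Sat(b) with some successor in Z. Already a fixed point.
Sat(E[b U EG q]) = {0, 2}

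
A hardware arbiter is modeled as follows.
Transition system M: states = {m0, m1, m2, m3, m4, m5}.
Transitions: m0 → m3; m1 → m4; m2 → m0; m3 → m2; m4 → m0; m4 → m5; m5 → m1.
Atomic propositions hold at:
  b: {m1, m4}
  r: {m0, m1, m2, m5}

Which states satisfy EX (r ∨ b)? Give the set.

Sat(r ∨ b) = {m0, m1, m2, m4, m5}
Sat(EX (r ∨ b)) = {s : some successor in {m0, m1, m2, m4, m5}} = {m1, m2, m3, m4, m5}

{m1, m2, m3, m4, m5}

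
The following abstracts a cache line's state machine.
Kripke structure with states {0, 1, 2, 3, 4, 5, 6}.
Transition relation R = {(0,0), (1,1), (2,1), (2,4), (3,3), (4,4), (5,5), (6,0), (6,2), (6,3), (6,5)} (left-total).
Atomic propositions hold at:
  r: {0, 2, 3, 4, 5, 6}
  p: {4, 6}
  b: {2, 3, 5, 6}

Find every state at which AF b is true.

AF b: least fixpoint, start Z0 = {2, 3, 5, 6}, add states with every successor in Z. Already a fixed point.
Sat(AF b) = {2, 3, 5, 6}

{2, 3, 5, 6}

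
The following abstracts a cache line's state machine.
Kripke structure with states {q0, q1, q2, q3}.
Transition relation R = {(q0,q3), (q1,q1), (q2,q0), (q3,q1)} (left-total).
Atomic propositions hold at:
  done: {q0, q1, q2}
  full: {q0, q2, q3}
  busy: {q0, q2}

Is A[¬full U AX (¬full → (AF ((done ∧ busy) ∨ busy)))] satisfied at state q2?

Yes

Sat(¬full) = {q1}
Sat(done ∧ busy) = {q0, q2}
Sat((done ∧ busy) ∨ busy) = {q0, q2}
AF ((done ∧ busy) ∨ busy): least fixpoint, start Z0 = {q0, q2}, add states with every successor in Z. Already a fixed point.
Sat(AF ((done ∧ busy) ∨ busy)) = {q0, q2}
Sat(¬full → (AF ((done ∧ busy) ∨ busy))) = {q0, q2, q3}
Sat(AX (¬full → (AF ((done ∧ busy) ∨ busy)))) = {s : every successor in {q0, q2, q3}} = {q0, q2}
A[¬full U AX (¬full → (AF ((done ∧ busy) ∨ busy)))]: least fixpoint, start Z0 = Sat(AX (¬full → (AF ((done ∧ busy) ∨ busy)))) = {q0, q2}, add states in Sat(¬full) with every successor in Z. Already a fixed point.
Sat(A[¬full U AX (¬full → (AF ((done ∧ busy) ∨ busy)))]) = {q0, q2}
q2 ∈ Sat(A[¬full U AX (¬full → (AF ((done ∧ busy) ∨ busy)))]) = {q0, q2}, so the formula holds at q2.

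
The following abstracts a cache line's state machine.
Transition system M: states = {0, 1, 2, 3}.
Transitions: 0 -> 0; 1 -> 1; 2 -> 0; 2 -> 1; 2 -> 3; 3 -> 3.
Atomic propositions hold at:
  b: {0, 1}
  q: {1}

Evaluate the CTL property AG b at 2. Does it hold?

No

AG b: greatest fixpoint, start Z0 = {0, 1}, keep only states in Sat with every successor in Z. Already a fixed point.
Sat(AG b) = {0, 1}
2 ∉ Sat(AG b) = {0, 1}, so the formula does not hold at 2.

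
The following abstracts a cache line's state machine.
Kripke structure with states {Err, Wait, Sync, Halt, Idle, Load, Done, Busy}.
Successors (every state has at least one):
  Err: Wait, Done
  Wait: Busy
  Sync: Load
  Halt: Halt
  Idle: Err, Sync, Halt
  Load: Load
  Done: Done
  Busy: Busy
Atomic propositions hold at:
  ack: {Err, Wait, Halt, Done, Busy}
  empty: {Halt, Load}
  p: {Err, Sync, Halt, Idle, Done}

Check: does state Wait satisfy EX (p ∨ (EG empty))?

No

EG empty: greatest fixpoint, start Z0 = {Halt, Load}, keep only states in Sat with some successor in Z. Already a fixed point.
Sat(EG empty) = {Halt, Load}
Sat(p ∨ (EG empty)) = {Err, Sync, Halt, Idle, Load, Done}
Sat(EX (p ∨ (EG empty))) = {s : some successor in {Err, Sync, Halt, Idle, Load, Done}} = {Err, Sync, Halt, Idle, Load, Done}
Wait ∉ Sat(EX (p ∨ (EG empty))) = {Err, Sync, Halt, Idle, Load, Done}, so the formula does not hold at Wait.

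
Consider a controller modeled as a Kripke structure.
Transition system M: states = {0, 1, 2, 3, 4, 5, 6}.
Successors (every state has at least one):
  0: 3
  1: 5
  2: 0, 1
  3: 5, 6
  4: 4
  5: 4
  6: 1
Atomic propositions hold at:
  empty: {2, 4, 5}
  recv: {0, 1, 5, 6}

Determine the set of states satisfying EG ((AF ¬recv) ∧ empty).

Sat(¬recv) = {2, 3, 4}
AF ¬recv: least fixpoint, start Z0 = {2, 3, 4}, add states with every successor in Z. Z1 = {0, 2, 3, 4, 5}; Z2 = {0, 1, 2, 3, 4, 5}; Z3 = {0, 1, 2, 3, 4, 5, 6}; fixed.
Sat(AF ¬recv) = {0, 1, 2, 3, 4, 5, 6}
Sat((AF ¬recv) ∧ empty) = {2, 4, 5}
EG ((AF ¬recv) ∧ empty): greatest fixpoint, start Z0 = {2, 4, 5}, keep only states in Sat with some successor in Z. Z1 = {4, 5}; fixed.
Sat(EG ((AF ¬recv) ∧ empty)) = {4, 5}

{4, 5}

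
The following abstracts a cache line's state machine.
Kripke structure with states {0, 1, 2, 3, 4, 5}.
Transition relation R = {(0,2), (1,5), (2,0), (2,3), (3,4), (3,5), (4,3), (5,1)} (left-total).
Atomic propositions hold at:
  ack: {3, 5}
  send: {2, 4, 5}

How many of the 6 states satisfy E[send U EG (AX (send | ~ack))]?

5

Sat(~ack) = {0, 1, 2, 4}
Sat(send | ~ack) = {0, 1, 2, 4, 5}
Sat(AX (send | ~ack)) = {s : every successor in {0, 1, 2, 4, 5}} = {0, 1, 3, 5}
EG (AX (send | ~ack)): greatest fixpoint, start Z0 = {0, 1, 3, 5}, keep only states in Sat with some successor in Z. Z1 = {1, 3, 5}; fixed.
Sat(EG (AX (send | ~ack))) = {1, 3, 5}
E[send U EG (AX (send | ~ack))]: least fixpoint, start Z0 = Sat(EG (AX (send | ~ack))) = {1, 3, 5}, add states in Sat(send) with some successor in Z. Z1 = {1, 2, 3, 4, 5}; fixed.
Sat(E[send U EG (AX (send | ~ack))]) = {1, 2, 3, 4, 5}
|Sat(E[send U EG (AX (send | ~ack))])| = |{1, 2, 3, 4, 5}| = 5.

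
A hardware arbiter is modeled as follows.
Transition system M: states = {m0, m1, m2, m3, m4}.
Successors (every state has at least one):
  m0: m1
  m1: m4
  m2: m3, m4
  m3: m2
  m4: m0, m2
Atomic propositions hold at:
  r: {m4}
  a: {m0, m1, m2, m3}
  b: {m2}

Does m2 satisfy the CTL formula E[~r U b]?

Yes

Sat(~r) = {m0, m1, m2, m3}
E[~r U b]: least fixpoint, start Z0 = Sat(b) = {m2}, add states in Sat(~r) with some successor in Z. Z1 = {m2, m3}; fixed.
Sat(E[~r U b]) = {m2, m3}
m2 ∈ Sat(E[~r U b]) = {m2, m3}, so the formula holds at m2.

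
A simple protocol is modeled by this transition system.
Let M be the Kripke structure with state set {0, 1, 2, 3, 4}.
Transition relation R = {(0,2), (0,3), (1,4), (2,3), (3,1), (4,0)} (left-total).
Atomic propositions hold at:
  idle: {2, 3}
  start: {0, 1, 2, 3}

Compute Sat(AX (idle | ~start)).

Sat(~start) = {4}
Sat(idle | ~start) = {2, 3, 4}
Sat(AX (idle | ~start)) = {s : every successor in {2, 3, 4}} = {0, 1, 2}

{0, 1, 2}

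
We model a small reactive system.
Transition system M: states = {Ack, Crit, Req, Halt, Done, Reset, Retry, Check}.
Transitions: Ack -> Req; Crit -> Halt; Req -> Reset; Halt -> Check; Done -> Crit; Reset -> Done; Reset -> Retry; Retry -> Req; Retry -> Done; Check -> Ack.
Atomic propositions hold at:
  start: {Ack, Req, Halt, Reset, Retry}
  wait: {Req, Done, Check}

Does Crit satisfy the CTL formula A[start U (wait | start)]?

Sat(wait | start) = {Ack, Req, Halt, Done, Reset, Retry, Check}
A[start U (wait | start)]: least fixpoint, start Z0 = Sat((wait | start)) = {Ack, Req, Halt, Done, Reset, Retry, Check}, add states in Sat(start) with every successor in Z. Already a fixed point.
Sat(A[start U (wait | start)]) = {Ack, Req, Halt, Done, Reset, Retry, Check}
Crit ∉ Sat(A[start U (wait | start)]) = {Ack, Req, Halt, Done, Reset, Retry, Check}, so the formula does not hold at Crit.

No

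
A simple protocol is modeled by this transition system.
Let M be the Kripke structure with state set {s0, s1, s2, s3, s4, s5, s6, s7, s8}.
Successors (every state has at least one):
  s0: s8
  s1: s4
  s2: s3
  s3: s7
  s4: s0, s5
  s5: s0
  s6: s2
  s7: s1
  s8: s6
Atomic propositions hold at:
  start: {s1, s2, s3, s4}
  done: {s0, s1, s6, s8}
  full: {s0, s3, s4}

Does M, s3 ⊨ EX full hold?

No

Sat(EX full) = {s : some successor in {s0, s3, s4}} = {s1, s2, s4, s5}
s3 ∉ Sat(EX full) = {s1, s2, s4, s5}, so the formula does not hold at s3.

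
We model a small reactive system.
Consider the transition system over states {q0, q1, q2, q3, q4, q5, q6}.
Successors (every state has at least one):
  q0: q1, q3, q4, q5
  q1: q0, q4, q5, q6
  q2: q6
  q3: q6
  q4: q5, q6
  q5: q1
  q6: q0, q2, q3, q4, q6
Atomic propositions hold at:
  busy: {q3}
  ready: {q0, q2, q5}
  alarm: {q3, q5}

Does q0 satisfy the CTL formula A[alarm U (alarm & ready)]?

Sat(alarm & ready) = {q5}
A[alarm U (alarm & ready)]: least fixpoint, start Z0 = Sat((alarm & ready)) = {q5}, add states in Sat(alarm) with every successor in Z. Already a fixed point.
Sat(A[alarm U (alarm & ready)]) = {q5}
q0 ∉ Sat(A[alarm U (alarm & ready)]) = {q5}, so the formula does not hold at q0.

No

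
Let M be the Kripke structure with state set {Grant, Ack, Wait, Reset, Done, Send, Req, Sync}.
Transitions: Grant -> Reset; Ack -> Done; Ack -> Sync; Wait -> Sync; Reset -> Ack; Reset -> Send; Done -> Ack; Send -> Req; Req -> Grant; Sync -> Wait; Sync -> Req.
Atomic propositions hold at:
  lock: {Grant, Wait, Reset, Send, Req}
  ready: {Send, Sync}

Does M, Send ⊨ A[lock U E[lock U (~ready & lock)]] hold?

Yes

Sat(~ready) = {Grant, Ack, Wait, Reset, Done, Req}
Sat(~ready & lock) = {Grant, Wait, Reset, Req}
E[lock U (~ready & lock)]: least fixpoint, start Z0 = Sat((~ready & lock)) = {Grant, Wait, Reset, Req}, add states in Sat(lock) with some successor in Z. Z1 = {Grant, Wait, Reset, Send, Req}; fixed.
Sat(E[lock U (~ready & lock)]) = {Grant, Wait, Reset, Send, Req}
A[lock U E[lock U (~ready & lock)]]: least fixpoint, start Z0 = Sat(E[lock U (~ready & lock)]) = {Grant, Wait, Reset, Send, Req}, add states in Sat(lock) with every successor in Z. Already a fixed point.
Sat(A[lock U E[lock U (~ready & lock)]]) = {Grant, Wait, Reset, Send, Req}
Send ∈ Sat(A[lock U E[lock U (~ready & lock)]]) = {Grant, Wait, Reset, Send, Req}, so the formula holds at Send.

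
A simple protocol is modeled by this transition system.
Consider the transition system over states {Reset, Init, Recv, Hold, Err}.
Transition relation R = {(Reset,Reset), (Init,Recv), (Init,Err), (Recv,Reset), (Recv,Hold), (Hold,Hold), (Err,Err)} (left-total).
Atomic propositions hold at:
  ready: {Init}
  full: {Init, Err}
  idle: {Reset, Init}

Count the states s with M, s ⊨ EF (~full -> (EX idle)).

4

Sat(~full) = {Reset, Recv, Hold}
Sat(EX idle) = {s : some successor in {Reset, Init}} = {Reset, Recv}
Sat(~full -> (EX idle)) = {Reset, Init, Recv, Err}
EF (~full -> (EX idle)): least fixpoint, start Z0 = {Reset, Init, Recv, Err}, add states with some successor in Z. Already a fixed point.
Sat(EF (~full -> (EX idle))) = {Reset, Init, Recv, Err}
|Sat(EF (~full -> (EX idle)))| = |{Reset, Init, Recv, Err}| = 4.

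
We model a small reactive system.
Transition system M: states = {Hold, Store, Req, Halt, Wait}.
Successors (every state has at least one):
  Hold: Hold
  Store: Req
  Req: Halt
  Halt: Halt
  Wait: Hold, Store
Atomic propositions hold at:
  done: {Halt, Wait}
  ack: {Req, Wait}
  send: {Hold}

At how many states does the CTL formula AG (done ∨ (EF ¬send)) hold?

Sat(¬send) = {Store, Req, Halt, Wait}
EF ¬send: least fixpoint, start Z0 = {Store, Req, Halt, Wait}, add states with some successor in Z. Already a fixed point.
Sat(EF ¬send) = {Store, Req, Halt, Wait}
Sat(done ∨ (EF ¬send)) = {Store, Req, Halt, Wait}
AG (done ∨ (EF ¬send)): greatest fixpoint, start Z0 = {Store, Req, Halt, Wait}, keep only states in Sat with every successor in Z. Z1 = {Store, Req, Halt}; fixed.
Sat(AG (done ∨ (EF ¬send))) = {Store, Req, Halt}
|Sat(AG (done ∨ (EF ¬send)))| = |{Store, Req, Halt}| = 3.

3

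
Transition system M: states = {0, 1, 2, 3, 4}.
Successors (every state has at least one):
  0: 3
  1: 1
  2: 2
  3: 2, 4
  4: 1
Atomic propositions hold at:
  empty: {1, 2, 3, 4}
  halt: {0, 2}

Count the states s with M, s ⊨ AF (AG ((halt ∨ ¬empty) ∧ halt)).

1

Sat(¬empty) = {0}
Sat(halt ∨ ¬empty) = {0, 2}
Sat((halt ∨ ¬empty) ∧ halt) = {0, 2}
AG ((halt ∨ ¬empty) ∧ halt): greatest fixpoint, start Z0 = {0, 2}, keep only states in Sat with every successor in Z. Z1 = {2}; fixed.
Sat(AG ((halt ∨ ¬empty) ∧ halt)) = {2}
AF (AG ((halt ∨ ¬empty) ∧ halt)): least fixpoint, start Z0 = {2}, add states with every successor in Z. Already a fixed point.
Sat(AF (AG ((halt ∨ ¬empty) ∧ halt))) = {2}
|Sat(AF (AG ((halt ∨ ¬empty) ∧ halt)))| = |{2}| = 1.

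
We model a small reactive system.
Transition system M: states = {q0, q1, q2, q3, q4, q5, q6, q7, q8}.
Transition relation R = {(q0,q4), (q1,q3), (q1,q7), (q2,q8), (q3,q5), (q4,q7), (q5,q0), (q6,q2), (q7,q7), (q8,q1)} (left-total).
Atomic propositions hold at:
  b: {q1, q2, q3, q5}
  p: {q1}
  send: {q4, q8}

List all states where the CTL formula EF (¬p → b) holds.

Sat(¬p) = {q0, q2, q3, q4, q5, q6, q7, q8}
Sat(¬p → b) = {q1, q2, q3, q5}
EF (¬p → b): least fixpoint, start Z0 = {q1, q2, q3, q5}, add states with some successor in Z. Z1 = {q1, q2, q3, q5, q6, q8}; fixed.
Sat(EF (¬p → b)) = {q1, q2, q3, q5, q6, q8}

{q1, q2, q3, q5, q6, q8}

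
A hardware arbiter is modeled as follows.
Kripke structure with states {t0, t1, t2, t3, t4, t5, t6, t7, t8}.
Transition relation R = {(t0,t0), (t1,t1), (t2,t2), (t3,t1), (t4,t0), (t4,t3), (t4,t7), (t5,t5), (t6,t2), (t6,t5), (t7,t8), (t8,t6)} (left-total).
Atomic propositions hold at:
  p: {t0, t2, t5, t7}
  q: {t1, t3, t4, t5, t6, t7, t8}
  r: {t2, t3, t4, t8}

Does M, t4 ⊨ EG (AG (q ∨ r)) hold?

No

Sat(q ∨ r) = {t1, t2, t3, t4, t5, t6, t7, t8}
AG (q ∨ r): greatest fixpoint, start Z0 = {t1, t2, t3, t4, t5, t6, t7, t8}, keep only states in Sat with every successor in Z. Z1 = {t1, t2, t3, t5, t6, t7, t8}; fixed.
Sat(AG (q ∨ r)) = {t1, t2, t3, t5, t6, t7, t8}
EG (AG (q ∨ r)): greatest fixpoint, start Z0 = {t1, t2, t3, t5, t6, t7, t8}, keep only states in Sat with some successor in Z. Already a fixed point.
Sat(EG (AG (q ∨ r))) = {t1, t2, t3, t5, t6, t7, t8}
t4 ∉ Sat(EG (AG (q ∨ r))) = {t1, t2, t3, t5, t6, t7, t8}, so the formula does not hold at t4.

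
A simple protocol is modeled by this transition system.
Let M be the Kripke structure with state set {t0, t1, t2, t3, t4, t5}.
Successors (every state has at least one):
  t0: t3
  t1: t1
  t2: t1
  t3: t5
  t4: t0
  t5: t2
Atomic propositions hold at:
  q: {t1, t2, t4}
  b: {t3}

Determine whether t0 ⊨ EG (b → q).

No

Sat(b → q) = {t0, t1, t2, t4, t5}
EG (b → q): greatest fixpoint, start Z0 = {t0, t1, t2, t4, t5}, keep only states in Sat with some successor in Z. Z1 = {t1, t2, t4, t5}; Z2 = {t1, t2, t5}; fixed.
Sat(EG (b → q)) = {t1, t2, t5}
t0 ∉ Sat(EG (b → q)) = {t1, t2, t5}, so the formula does not hold at t0.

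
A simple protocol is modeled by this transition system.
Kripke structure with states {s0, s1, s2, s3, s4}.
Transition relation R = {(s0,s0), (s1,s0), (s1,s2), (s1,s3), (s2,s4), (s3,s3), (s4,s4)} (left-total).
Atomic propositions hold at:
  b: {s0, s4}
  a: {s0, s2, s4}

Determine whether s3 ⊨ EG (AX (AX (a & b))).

No

Sat(a & b) = {s0, s4}
Sat(AX (a & b)) = {s : every successor in {s0, s4}} = {s0, s2, s4}
Sat(AX (AX (a & b))) = {s : every successor in {s0, s2, s4}} = {s0, s2, s4}
EG (AX (AX (a & b))): greatest fixpoint, start Z0 = {s0, s2, s4}, keep only states in Sat with some successor in Z. Already a fixed point.
Sat(EG (AX (AX (a & b)))) = {s0, s2, s4}
s3 ∉ Sat(EG (AX (AX (a & b)))) = {s0, s2, s4}, so the formula does not hold at s3.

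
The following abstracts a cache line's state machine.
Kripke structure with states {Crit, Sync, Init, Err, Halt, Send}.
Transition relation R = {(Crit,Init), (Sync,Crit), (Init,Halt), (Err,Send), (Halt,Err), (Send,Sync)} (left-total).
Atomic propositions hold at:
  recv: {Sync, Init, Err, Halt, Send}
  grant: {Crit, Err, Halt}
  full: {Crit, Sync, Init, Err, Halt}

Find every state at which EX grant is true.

{Sync, Init, Halt}

Sat(EX grant) = {s : some successor in {Crit, Err, Halt}} = {Sync, Init, Halt}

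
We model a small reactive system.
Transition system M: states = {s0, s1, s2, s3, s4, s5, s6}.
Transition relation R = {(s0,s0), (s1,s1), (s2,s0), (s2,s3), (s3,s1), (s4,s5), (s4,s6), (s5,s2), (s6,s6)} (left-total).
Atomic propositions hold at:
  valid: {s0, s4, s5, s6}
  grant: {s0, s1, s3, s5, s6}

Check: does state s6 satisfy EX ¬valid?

Sat(¬valid) = {s1, s2, s3}
Sat(EX ¬valid) = {s : some successor in {s1, s2, s3}} = {s1, s2, s3, s5}
s6 ∉ Sat(EX ¬valid) = {s1, s2, s3, s5}, so the formula does not hold at s6.

No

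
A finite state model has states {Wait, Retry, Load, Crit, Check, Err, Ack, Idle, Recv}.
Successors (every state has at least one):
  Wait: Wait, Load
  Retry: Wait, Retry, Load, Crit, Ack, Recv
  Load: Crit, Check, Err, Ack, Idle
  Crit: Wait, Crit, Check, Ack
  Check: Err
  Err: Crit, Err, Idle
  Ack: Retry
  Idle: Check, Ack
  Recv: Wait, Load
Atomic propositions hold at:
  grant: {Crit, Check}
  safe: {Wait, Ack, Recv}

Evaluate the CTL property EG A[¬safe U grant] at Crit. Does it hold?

Sat(¬safe) = {Retry, Load, Crit, Check, Err, Idle}
A[¬safe U grant]: least fixpoint, start Z0 = Sat(grant) = {Crit, Check}, add states in Sat(¬safe) with every successor in Z. Already a fixed point.
Sat(A[¬safe U grant]) = {Crit, Check}
EG A[¬safe U grant]: greatest fixpoint, start Z0 = {Crit, Check}, keep only states in Sat with some successor in Z. Z1 = {Crit}; fixed.
Sat(EG A[¬safe U grant]) = {Crit}
Crit ∈ Sat(EG A[¬safe U grant]) = {Crit}, so the formula holds at Crit.

Yes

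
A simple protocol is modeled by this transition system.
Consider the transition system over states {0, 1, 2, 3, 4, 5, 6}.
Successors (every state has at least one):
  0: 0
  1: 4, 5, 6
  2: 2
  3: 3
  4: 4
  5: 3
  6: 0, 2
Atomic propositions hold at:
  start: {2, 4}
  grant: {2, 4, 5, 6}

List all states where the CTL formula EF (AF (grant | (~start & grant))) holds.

{1, 2, 4, 5, 6}

Sat(~start) = {0, 1, 3, 5, 6}
Sat(~start & grant) = {5, 6}
Sat(grant | (~start & grant)) = {2, 4, 5, 6}
AF (grant | (~start & grant)): least fixpoint, start Z0 = {2, 4, 5, 6}, add states with every successor in Z. Z1 = {1, 2, 4, 5, 6}; fixed.
Sat(AF (grant | (~start & grant))) = {1, 2, 4, 5, 6}
EF (AF (grant | (~start & grant))): least fixpoint, start Z0 = {1, 2, 4, 5, 6}, add states with some successor in Z. Already a fixed point.
Sat(EF (AF (grant | (~start & grant)))) = {1, 2, 4, 5, 6}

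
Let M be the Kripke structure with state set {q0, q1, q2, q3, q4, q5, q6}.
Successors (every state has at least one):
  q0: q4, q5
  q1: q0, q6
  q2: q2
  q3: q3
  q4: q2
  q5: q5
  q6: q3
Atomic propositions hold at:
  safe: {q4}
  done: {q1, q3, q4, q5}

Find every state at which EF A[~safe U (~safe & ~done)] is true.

{q0, q1, q2, q4, q6}

Sat(~safe) = {q0, q1, q2, q3, q5, q6}
Sat(~done) = {q0, q2, q6}
Sat(~safe & ~done) = {q0, q2, q6}
A[~safe U (~safe & ~done)]: least fixpoint, start Z0 = Sat((~safe & ~done)) = {q0, q2, q6}, add states in Sat(~safe) with every successor in Z. Z1 = {q0, q1, q2, q6}; fixed.
Sat(A[~safe U (~safe & ~done)]) = {q0, q1, q2, q6}
EF A[~safe U (~safe & ~done)]: least fixpoint, start Z0 = {q0, q1, q2, q6}, add states with some successor in Z. Z1 = {q0, q1, q2, q4, q6}; fixed.
Sat(EF A[~safe U (~safe & ~done)]) = {q0, q1, q2, q4, q6}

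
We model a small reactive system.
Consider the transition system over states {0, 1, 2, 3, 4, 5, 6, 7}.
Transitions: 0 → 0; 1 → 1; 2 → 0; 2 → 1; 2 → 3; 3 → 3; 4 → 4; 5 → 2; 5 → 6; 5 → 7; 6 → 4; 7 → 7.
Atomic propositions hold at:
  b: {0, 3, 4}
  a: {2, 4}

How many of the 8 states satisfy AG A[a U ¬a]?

5

Sat(¬a) = {0, 1, 3, 5, 6, 7}
A[a U ¬a]: least fixpoint, start Z0 = Sat(¬a) = {0, 1, 3, 5, 6, 7}, add states in Sat(a) with every successor in Z. Z1 = {0, 1, 2, 3, 5, 6, 7}; fixed.
Sat(A[a U ¬a]) = {0, 1, 2, 3, 5, 6, 7}
AG A[a U ¬a]: greatest fixpoint, start Z0 = {0, 1, 2, 3, 5, 6, 7}, keep only states in Sat with every successor in Z. Z1 = {0, 1, 2, 3, 5, 7}; Z2 = {0, 1, 2, 3, 7}; fixed.
Sat(AG A[a U ¬a]) = {0, 1, 2, 3, 7}
|Sat(AG A[a U ¬a])| = |{0, 1, 2, 3, 7}| = 5.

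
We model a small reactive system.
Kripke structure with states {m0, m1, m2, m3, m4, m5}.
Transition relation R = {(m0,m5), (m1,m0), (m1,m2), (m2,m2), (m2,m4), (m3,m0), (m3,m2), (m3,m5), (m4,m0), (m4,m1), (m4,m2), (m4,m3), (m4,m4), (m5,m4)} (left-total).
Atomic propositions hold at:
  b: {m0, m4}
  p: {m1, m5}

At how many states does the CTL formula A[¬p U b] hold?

Sat(¬p) = {m0, m2, m3, m4}
A[¬p U b]: least fixpoint, start Z0 = Sat(b) = {m0, m4}, add states in Sat(¬p) with every successor in Z. Already a fixed point.
Sat(A[¬p U b]) = {m0, m4}
|Sat(A[¬p U b])| = |{m0, m4}| = 2.

2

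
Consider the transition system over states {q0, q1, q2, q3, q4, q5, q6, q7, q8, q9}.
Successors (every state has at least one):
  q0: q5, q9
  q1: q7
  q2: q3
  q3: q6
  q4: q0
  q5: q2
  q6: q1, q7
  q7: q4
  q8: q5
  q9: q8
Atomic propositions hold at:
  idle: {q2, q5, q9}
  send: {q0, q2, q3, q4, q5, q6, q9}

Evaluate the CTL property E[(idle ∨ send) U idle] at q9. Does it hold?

Yes

Sat(idle ∨ send) = {q0, q2, q3, q4, q5, q6, q9}
E[(idle ∨ send) U idle]: least fixpoint, start Z0 = Sat(idle) = {q2, q5, q9}, add states in Sat(idle ∨ send) with some successor in Z. Z1 = {q0, q2, q5, q9}; Z2 = {q0, q2, q4, q5, q9}; fixed.
Sat(E[(idle ∨ send) U idle]) = {q0, q2, q4, q5, q9}
q9 ∈ Sat(E[(idle ∨ send) U idle]) = {q0, q2, q4, q5, q9}, so the formula holds at q9.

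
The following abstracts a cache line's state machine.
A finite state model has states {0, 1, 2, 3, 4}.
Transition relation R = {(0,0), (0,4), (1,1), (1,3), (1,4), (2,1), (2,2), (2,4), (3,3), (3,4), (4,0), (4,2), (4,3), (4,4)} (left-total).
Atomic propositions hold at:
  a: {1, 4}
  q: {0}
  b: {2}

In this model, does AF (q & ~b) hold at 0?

Yes

Sat(~b) = {0, 1, 3, 4}
Sat(q & ~b) = {0}
AF (q & ~b): least fixpoint, start Z0 = {0}, add states with every successor in Z. Already a fixed point.
Sat(AF (q & ~b)) = {0}
0 ∈ Sat(AF (q & ~b)) = {0}, so the formula holds at 0.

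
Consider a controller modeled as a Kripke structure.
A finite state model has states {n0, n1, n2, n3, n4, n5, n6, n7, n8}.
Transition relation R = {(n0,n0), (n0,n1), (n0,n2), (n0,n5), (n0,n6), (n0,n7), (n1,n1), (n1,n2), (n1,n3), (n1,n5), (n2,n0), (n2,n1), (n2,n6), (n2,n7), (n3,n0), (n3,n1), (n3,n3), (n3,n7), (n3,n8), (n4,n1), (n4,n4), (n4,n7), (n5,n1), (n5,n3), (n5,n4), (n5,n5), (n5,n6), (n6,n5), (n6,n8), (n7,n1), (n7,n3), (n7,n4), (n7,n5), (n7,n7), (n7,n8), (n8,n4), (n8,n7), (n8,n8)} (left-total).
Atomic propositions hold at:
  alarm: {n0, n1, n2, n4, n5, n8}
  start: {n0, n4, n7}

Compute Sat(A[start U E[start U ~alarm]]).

Sat(~alarm) = {n3, n6, n7}
E[start U ~alarm]: least fixpoint, start Z0 = Sat(~alarm) = {n3, n6, n7}, add states in Sat(start) with some successor in Z. Z1 = {n0, n3, n4, n6, n7}; fixed.
Sat(E[start U ~alarm]) = {n0, n3, n4, n6, n7}
A[start U E[start U ~alarm]]: least fixpoint, start Z0 = Sat(E[start U ~alarm]) = {n0, n3, n4, n6, n7}, add states in Sat(start) with every successor in Z. Already a fixed point.
Sat(A[start U E[start U ~alarm]]) = {n0, n3, n4, n6, n7}

{n0, n3, n4, n6, n7}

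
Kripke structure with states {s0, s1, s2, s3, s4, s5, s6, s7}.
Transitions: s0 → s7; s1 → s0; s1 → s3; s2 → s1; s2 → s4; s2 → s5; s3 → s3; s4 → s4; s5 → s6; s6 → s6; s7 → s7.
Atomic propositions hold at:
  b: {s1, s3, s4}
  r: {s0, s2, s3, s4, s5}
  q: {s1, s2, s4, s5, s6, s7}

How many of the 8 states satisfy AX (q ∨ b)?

Sat(q ∨ b) = {s1, s2, s3, s4, s5, s6, s7}
Sat(AX (q ∨ b)) = {s : every successor in {s1, s2, s3, s4, s5, s6, s7}} = {s0, s2, s3, s4, s5, s6, s7}
|Sat(AX (q ∨ b))| = |{s0, s2, s3, s4, s5, s6, s7}| = 7.

7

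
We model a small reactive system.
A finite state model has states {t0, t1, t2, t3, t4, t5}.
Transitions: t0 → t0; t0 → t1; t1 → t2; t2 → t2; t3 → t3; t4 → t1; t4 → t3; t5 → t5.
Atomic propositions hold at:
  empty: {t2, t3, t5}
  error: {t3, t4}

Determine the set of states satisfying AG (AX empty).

Sat(AX empty) = {s : every successor in {t2, t3, t5}} = {t1, t2, t3, t5}
AG (AX empty): greatest fixpoint, start Z0 = {t1, t2, t3, t5}, keep only states in Sat with every successor in Z. Already a fixed point.
Sat(AG (AX empty)) = {t1, t2, t3, t5}

{t1, t2, t3, t5}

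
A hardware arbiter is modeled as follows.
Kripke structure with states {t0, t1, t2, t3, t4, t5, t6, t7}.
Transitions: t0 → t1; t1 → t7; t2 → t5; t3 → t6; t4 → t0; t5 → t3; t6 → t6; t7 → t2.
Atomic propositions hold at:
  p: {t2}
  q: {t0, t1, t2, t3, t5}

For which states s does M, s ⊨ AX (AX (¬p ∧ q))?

Sat(¬p) = {t0, t1, t3, t4, t5, t6, t7}
Sat(¬p ∧ q) = {t0, t1, t3, t5}
Sat(AX (¬p ∧ q)) = {s : every successor in {t0, t1, t3, t5}} = {t0, t2, t4, t5}
Sat(AX (AX (¬p ∧ q))) = {s : every successor in {t0, t2, t4, t5}} = {t2, t4, t7}

{t2, t4, t7}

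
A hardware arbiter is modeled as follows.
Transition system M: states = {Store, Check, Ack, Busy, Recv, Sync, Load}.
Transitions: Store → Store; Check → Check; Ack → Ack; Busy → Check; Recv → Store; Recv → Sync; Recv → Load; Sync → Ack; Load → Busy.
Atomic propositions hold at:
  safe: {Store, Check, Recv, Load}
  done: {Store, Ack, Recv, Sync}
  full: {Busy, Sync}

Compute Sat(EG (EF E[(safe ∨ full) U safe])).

Sat(safe ∨ full) = {Store, Check, Busy, Recv, Sync, Load}
E[(safe ∨ full) U safe]: least fixpoint, start Z0 = Sat(safe) = {Store, Check, Recv, Load}, add states in Sat(safe ∨ full) with some successor in Z. Z1 = {Store, Check, Busy, Recv, Load}; fixed.
Sat(E[(safe ∨ full) U safe]) = {Store, Check, Busy, Recv, Load}
EF E[(safe ∨ full) U safe]: least fixpoint, start Z0 = {Store, Check, Busy, Recv, Load}, add states with some successor in Z. Already a fixed point.
Sat(EF E[(safe ∨ full) U safe]) = {Store, Check, Busy, Recv, Load}
EG (EF E[(safe ∨ full) U safe]): greatest fixpoint, start Z0 = {Store, Check, Busy, Recv, Load}, keep only states in Sat with some successor in Z. Already a fixed point.
Sat(EG (EF E[(safe ∨ full) U safe])) = {Store, Check, Busy, Recv, Load}

{Store, Check, Busy, Recv, Load}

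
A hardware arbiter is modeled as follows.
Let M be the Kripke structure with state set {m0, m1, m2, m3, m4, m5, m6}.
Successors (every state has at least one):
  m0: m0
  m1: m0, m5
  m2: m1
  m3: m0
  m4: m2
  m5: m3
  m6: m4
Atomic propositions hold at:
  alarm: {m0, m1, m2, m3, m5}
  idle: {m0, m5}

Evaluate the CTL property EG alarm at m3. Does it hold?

Yes

EG alarm: greatest fixpoint, start Z0 = {m0, m1, m2, m3, m5}, keep only states in Sat with some successor in Z. Already a fixed point.
Sat(EG alarm) = {m0, m1, m2, m3, m5}
m3 ∈ Sat(EG alarm) = {m0, m1, m2, m3, m5}, so the formula holds at m3.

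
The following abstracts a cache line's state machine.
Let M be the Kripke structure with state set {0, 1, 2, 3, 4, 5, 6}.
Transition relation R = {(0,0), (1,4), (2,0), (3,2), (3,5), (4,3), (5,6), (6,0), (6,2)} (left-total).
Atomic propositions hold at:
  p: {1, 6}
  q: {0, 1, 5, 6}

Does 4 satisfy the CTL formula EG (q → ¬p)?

Sat(¬p) = {0, 2, 3, 4, 5}
Sat(q → ¬p) = {0, 2, 3, 4, 5}
EG (q → ¬p): greatest fixpoint, start Z0 = {0, 2, 3, 4, 5}, keep only states in Sat with some successor in Z. Z1 = {0, 2, 3, 4}; fixed.
Sat(EG (q → ¬p)) = {0, 2, 3, 4}
4 ∈ Sat(EG (q → ¬p)) = {0, 2, 3, 4}, so the formula holds at 4.

Yes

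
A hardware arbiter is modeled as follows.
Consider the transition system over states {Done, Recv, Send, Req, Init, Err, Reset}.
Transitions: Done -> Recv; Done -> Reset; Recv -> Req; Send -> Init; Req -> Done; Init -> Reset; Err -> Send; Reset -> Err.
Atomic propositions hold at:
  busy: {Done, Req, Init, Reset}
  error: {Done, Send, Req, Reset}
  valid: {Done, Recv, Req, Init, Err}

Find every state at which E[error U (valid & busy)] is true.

Sat(valid & busy) = {Done, Req, Init}
E[error U (valid & busy)]: least fixpoint, start Z0 = Sat((valid & busy)) = {Done, Req, Init}, add states in Sat(error) with some successor in Z. Z1 = {Done, Send, Req, Init}; fixed.
Sat(E[error U (valid & busy)]) = {Done, Send, Req, Init}

{Done, Send, Req, Init}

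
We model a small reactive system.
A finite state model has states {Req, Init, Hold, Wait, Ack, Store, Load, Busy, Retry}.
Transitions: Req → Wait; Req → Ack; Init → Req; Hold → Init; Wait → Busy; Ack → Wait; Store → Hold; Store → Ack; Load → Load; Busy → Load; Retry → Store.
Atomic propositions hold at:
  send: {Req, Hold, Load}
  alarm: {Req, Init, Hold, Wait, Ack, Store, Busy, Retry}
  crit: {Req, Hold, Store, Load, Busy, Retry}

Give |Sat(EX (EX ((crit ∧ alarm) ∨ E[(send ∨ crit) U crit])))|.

Sat(crit ∧ alarm) = {Req, Hold, Store, Busy, Retry}
Sat(send ∨ crit) = {Req, Hold, Store, Load, Busy, Retry}
E[(send ∨ crit) U crit]: least fixpoint, start Z0 = Sat(crit) = {Req, Hold, Store, Load, Busy, Retry}, add states in Sat(send ∨ crit) with some successor in Z. Already a fixed point.
Sat(E[(send ∨ crit) U crit]) = {Req, Hold, Store, Load, Busy, Retry}
Sat((crit ∧ alarm) ∨ E[(send ∨ crit) U crit]) = {Req, Hold, Store, Load, Busy, Retry}
Sat(EX ((crit ∧ alarm) ∨ E[(send ∨ crit) U crit])) = {s : some successor in {Req, Hold, Store, Load, Busy, Retry}} = {Init, Wait, Store, Load, Busy, Retry}
Sat(EX (EX ((crit ∧ alarm) ∨ E[(send ∨ crit) U crit]))) = {s : some successor in {Init, Wait, Store, Load, Busy, Retry}} = {Req, Hold, Wait, Ack, Load, Busy, Retry}
|Sat(EX (EX ((crit ∧ alarm) ∨ E[(send ∨ crit) U crit])))| = |{Req, Hold, Wait, Ack, Load, Busy, Retry}| = 7.

7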